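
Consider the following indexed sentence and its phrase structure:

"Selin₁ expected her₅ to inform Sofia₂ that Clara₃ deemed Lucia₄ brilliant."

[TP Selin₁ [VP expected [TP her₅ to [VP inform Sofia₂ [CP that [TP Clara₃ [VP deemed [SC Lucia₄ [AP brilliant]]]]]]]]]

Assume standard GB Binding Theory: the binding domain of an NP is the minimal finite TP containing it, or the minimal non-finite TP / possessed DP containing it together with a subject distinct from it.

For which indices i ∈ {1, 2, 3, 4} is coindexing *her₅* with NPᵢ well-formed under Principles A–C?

*her* is a pronoun, so Principle B applies: it must be free in its binding domain.
Binding domain of *her₅*: the matrix TP, whose subject is Selin₁.
*Selin₁* c-commands the pronoun within its binding domain → coindexation would violate Principle B.
*Sofia₂*: the pronoun c-commands this R-expression → coindexation would violate Principle C on *Sofia₂*.
*Clara₃*: the pronoun c-commands this R-expression → coindexation would violate Principle C on *Clara₃*.
*Lucia₄*: the pronoun c-commands this R-expression → coindexation would violate Principle C on *Lucia₄*.

none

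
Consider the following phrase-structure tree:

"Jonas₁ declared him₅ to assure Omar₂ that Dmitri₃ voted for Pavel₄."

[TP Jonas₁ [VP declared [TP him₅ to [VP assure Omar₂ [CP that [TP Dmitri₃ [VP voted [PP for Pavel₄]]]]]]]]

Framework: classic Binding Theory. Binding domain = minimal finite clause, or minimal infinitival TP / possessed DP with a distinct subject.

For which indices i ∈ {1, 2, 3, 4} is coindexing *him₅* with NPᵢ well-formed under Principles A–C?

*him* is a pronoun, so Principle B applies: it must be free in its binding domain.
Binding domain of *him₅*: the matrix TP, whose subject is Jonas₁.
*Jonas₁* c-commands the pronoun within its binding domain → coindexation would violate Principle B.
*Omar₂*: the pronoun c-commands this R-expression → coindexation would violate Principle C on *Omar₂*.
*Dmitri₃*: the pronoun c-commands this R-expression → coindexation would violate Principle C on *Dmitri₃*.
*Pavel₄*: the pronoun c-commands this R-expression → coindexation would violate Principle C on *Pavel₄*.

none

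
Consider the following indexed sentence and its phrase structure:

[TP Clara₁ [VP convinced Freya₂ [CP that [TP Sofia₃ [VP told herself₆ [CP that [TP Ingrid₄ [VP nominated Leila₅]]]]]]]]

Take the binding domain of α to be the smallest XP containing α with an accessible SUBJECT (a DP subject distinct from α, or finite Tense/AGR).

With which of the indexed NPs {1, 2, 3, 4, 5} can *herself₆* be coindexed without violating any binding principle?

{3}

*herself* is an anaphor, so Principle A applies: it must be bound in its binding domain.
Binding domain of *herself₆*: the embedded TP, whose subject is Sofia₃.
*Clara₁* c-commands the anaphor but is outside its binding domain → cannot satisfy Principle A.
*Freya₂* c-commands the anaphor but is outside its binding domain → cannot satisfy Principle A.
*Sofia₃* c-commands the anaphor within its binding domain → licit binder.
*Ingrid₄* does not c-command the anaphor → cannot bind it.
*Leila₅* does not c-command the anaphor → cannot bind it.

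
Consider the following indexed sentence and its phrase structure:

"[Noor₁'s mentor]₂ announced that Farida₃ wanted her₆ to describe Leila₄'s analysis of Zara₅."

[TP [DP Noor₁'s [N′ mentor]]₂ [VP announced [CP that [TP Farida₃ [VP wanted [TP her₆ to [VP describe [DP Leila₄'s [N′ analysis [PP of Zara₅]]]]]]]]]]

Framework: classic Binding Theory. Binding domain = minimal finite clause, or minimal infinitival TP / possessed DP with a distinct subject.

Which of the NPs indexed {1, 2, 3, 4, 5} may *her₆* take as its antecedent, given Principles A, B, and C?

{1, 2}

*her* is a pronoun, so Principle B applies: it must be free in its binding domain.
Binding domain of *her₆*: the embedded TP, whose subject is Farida₃.
*Noor₁* and the pronoun do not c-command one another → neither Principle B nor Principle C is at stake; coindexation permitted.
*[Noor₁'s mentor]₂* c-commands the pronoun but from outside its binding domain, and is not c-commanded by it → coindexation permitted.
*Farida₃* c-commands the pronoun within its binding domain → coindexation would violate Principle B.
*Leila₄*: the pronoun c-commands this R-expression → coindexation would violate Principle C on *Leila₄*.
*Zara₅*: the pronoun c-commands this R-expression → coindexation would violate Principle C on *Zara₅*.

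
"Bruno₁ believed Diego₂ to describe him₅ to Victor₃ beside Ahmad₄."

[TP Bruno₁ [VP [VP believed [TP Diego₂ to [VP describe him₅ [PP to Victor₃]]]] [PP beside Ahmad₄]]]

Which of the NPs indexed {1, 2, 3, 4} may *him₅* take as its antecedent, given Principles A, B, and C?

*him* is a pronoun, so Principle B applies: it must be free in its binding domain.
Binding domain of *him₅*: the embedded TP, whose subject is Diego₂.
*Bruno₁* c-commands the pronoun but from outside its binding domain, and is not c-commanded by it → coindexation permitted.
*Diego₂* c-commands the pronoun within its binding domain → coindexation would violate Principle B.
*Victor₃*: the pronoun c-commands this R-expression → coindexation would violate Principle C on *Victor₃*.
*Ahmad₄* and the pronoun do not c-command one another → neither Principle B nor Principle C is at stake; coindexation permitted.

{1, 4}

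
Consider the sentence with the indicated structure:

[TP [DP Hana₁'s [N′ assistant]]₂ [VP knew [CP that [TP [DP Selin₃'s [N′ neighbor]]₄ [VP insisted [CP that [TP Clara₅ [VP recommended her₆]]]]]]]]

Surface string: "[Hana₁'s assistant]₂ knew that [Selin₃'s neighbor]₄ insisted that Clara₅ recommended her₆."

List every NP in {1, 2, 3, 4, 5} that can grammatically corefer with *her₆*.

*her* is a pronoun, so Principle B applies: it must be free in its binding domain.
Binding domain of *her₆*: the embedded TP, whose subject is Clara₅.
*Hana₁* and the pronoun do not c-command one another → neither Principle B nor Principle C is at stake; coindexation permitted.
*[Hana₁'s assistant]₂* c-commands the pronoun but from outside its binding domain, and is not c-commanded by it → coindexation permitted.
*Selin₃* and the pronoun do not c-command one another → neither Principle B nor Principle C is at stake; coindexation permitted.
*[Selin₃'s neighbor]₄* c-commands the pronoun but from outside its binding domain, and is not c-commanded by it → coindexation permitted.
*Clara₅* c-commands the pronoun within its binding domain → coindexation would violate Principle B.

{1, 2, 3, 4}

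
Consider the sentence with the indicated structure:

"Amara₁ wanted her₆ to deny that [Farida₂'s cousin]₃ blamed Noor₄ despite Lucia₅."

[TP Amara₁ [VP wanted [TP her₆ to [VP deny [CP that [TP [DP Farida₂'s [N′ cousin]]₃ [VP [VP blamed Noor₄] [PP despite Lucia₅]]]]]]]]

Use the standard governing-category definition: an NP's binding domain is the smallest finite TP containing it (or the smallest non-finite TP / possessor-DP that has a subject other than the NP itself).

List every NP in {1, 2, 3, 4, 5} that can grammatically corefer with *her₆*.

none

*her* is a pronoun, so Principle B applies: it must be free in its binding domain.
Binding domain of *her₆*: the matrix TP, whose subject is Amara₁.
*Amara₁* c-commands the pronoun within its binding domain → coindexation would violate Principle B.
*Farida₂*: the pronoun c-commands this R-expression → coindexation would violate Principle C on *Farida₂*.
*[Farida₂'s cousin]₃*: the pronoun c-commands this R-expression → coindexation would violate Principle C on *[Farida₂'s cousin]₃*.
*Noor₄*: the pronoun c-commands this R-expression → coindexation would violate Principle C on *Noor₄*.
*Lucia₅*: the pronoun c-commands this R-expression → coindexation would violate Principle C on *Lucia₅*.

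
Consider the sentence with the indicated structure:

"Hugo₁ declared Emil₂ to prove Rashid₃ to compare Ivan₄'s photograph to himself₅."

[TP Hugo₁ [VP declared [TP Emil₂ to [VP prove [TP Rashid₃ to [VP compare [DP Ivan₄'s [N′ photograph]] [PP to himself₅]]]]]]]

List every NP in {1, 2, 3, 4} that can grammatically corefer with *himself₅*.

{3}

*himself* is an anaphor, so Principle A applies: it must be bound in its binding domain.
Binding domain of *himself₅*: the embedded TP, whose subject is Rashid₃.
*Hugo₁* c-commands the anaphor but is outside its binding domain → cannot satisfy Principle A.
*Emil₂* c-commands the anaphor but is outside its binding domain → cannot satisfy Principle A.
*Rashid₃* c-commands the anaphor within its binding domain → licit binder.
*Ivan₄* does not c-command the anaphor → cannot bind it.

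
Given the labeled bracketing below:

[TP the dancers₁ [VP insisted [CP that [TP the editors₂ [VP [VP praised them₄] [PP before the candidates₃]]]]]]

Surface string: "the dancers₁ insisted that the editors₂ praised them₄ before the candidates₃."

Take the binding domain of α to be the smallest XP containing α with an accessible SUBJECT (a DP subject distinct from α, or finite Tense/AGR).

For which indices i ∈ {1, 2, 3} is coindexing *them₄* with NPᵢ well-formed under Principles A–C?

{1, 3}

*them* is a pronoun, so Principle B applies: it must be free in its binding domain.
Binding domain of *them₄*: the embedded TP, whose subject is the editors₂.
*the dancers₁* c-commands the pronoun but from outside its binding domain, and is not c-commanded by it → coindexation permitted.
*the editors₂* c-commands the pronoun within its binding domain → coindexation would violate Principle B.
*the candidates₃* and the pronoun do not c-command one another → neither Principle B nor Principle C is at stake; coindexation permitted.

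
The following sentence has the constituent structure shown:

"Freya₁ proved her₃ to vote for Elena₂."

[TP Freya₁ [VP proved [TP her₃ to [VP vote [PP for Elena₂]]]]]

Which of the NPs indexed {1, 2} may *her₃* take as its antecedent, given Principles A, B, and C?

none

*her* is a pronoun, so Principle B applies: it must be free in its binding domain.
Binding domain of *her₃*: the matrix TP, whose subject is Freya₁.
*Freya₁* c-commands the pronoun within its binding domain → coindexation would violate Principle B.
*Elena₂*: the pronoun c-commands this R-expression → coindexation would violate Principle C on *Elena₂*.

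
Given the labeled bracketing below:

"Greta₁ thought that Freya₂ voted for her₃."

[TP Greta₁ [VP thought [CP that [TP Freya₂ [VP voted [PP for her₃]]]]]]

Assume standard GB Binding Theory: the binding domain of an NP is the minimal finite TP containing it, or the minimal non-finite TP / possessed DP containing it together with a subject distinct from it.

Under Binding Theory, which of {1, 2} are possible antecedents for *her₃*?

*her* is a pronoun, so Principle B applies: it must be free in its binding domain.
Binding domain of *her₃*: the embedded TP, whose subject is Freya₂.
*Greta₁* c-commands the pronoun but from outside its binding domain, and is not c-commanded by it → coindexation permitted.
*Freya₂* c-commands the pronoun within its binding domain → coindexation would violate Principle B.

{1}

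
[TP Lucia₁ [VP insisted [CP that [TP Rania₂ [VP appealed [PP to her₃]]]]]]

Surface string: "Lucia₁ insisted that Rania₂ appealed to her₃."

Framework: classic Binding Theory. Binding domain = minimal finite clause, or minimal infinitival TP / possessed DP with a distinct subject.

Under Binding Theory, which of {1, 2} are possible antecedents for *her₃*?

*her* is a pronoun, so Principle B applies: it must be free in its binding domain.
Binding domain of *her₃*: the embedded TP, whose subject is Rania₂.
*Lucia₁* c-commands the pronoun but from outside its binding domain, and is not c-commanded by it → coindexation permitted.
*Rania₂* c-commands the pronoun within its binding domain → coindexation would violate Principle B.

{1}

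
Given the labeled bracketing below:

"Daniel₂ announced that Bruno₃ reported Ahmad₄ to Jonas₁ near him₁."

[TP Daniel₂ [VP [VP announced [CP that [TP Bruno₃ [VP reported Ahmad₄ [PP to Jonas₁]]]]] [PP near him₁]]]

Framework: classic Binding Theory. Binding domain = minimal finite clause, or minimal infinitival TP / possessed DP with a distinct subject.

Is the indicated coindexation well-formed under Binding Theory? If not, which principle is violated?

grammatical

The two coindexed NPs are *Jonas₁* and *him₁*.
*him₁* is a pronoun; its binding domain is the matrix TP, whose subject is Daniel₂. Within that domain it is c-commanded only by *Daniel₂*, which carries a different index — the pronoun is free locally, so Principle B holds.
*Jonas₁* is an R-expression; *him₁* does not c-command it, and no other NP shares its index, so Principle C is satisfied.
All principles are respected.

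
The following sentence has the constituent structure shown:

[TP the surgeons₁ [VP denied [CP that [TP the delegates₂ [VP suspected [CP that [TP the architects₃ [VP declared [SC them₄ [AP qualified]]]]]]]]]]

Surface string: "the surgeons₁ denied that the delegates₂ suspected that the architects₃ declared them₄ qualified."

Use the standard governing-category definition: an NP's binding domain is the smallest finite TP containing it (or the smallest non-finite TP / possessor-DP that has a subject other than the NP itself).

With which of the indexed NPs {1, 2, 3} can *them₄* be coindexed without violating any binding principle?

{1, 2}

*them* is a pronoun, so Principle B applies: it must be free in its binding domain.
Binding domain of *them₄*: the embedded TP, whose subject is the architects₃.
*the surgeons₁* c-commands the pronoun but from outside its binding domain, and is not c-commanded by it → coindexation permitted.
*the delegates₂* c-commands the pronoun but from outside its binding domain, and is not c-commanded by it → coindexation permitted.
*the architects₃* c-commands the pronoun within its binding domain → coindexation would violate Principle B.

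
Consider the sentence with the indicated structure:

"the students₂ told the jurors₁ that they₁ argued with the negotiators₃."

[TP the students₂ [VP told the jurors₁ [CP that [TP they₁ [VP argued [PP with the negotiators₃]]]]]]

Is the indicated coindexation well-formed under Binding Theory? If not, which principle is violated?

The two coindexed NPs are *the jurors₁* and *they₁*.
*they₁* is a pronoun; nothing c-commands it within its binding domain (the embedded TP.), so Principle B holds trivially.
*the jurors₁* is an R-expression; *they₁* does not c-command it, and no other NP shares its index, so Principle C is satisfied.
All principles are respected.

grammatical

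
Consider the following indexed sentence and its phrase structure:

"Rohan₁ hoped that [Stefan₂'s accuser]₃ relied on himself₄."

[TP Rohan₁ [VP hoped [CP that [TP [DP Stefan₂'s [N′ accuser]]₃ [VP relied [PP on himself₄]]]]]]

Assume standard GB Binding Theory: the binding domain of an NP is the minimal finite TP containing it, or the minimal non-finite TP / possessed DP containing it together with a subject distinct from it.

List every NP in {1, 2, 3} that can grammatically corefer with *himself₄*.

{3}

*himself* is an anaphor, so Principle A applies: it must be bound in its binding domain.
Binding domain of *himself₄*: the embedded TP, whose subject is [Stefan₂'s accuser]₃.
*Rohan₁* c-commands the anaphor but is outside its binding domain → cannot satisfy Principle A.
*Stefan₂* does not c-command the anaphor → cannot bind it.
*[Stefan₂'s accuser]₃* c-commands the anaphor within its binding domain → licit binder.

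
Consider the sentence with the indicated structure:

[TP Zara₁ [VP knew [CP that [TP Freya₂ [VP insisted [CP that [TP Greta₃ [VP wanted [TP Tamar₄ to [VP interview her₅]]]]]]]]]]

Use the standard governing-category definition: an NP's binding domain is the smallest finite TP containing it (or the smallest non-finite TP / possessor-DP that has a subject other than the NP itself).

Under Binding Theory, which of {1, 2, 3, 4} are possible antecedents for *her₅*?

*her* is a pronoun, so Principle B applies: it must be free in its binding domain.
Binding domain of *her₅*: the embedded TP, whose subject is Tamar₄.
*Zara₁* c-commands the pronoun but from outside its binding domain, and is not c-commanded by it → coindexation permitted.
*Freya₂* c-commands the pronoun but from outside its binding domain, and is not c-commanded by it → coindexation permitted.
*Greta₃* c-commands the pronoun but from outside its binding domain, and is not c-commanded by it → coindexation permitted.
*Tamar₄* c-commands the pronoun within its binding domain → coindexation would violate Principle B.

{1, 2, 3}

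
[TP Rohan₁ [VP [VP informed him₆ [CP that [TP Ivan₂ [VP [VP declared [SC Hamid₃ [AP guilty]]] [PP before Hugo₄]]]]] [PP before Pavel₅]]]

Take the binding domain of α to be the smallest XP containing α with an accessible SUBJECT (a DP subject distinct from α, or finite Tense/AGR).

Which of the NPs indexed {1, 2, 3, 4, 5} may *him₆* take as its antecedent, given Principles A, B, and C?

{5}

*him* is a pronoun, so Principle B applies: it must be free in its binding domain.
Binding domain of *him₆*: the matrix TP, whose subject is Rohan₁.
*Rohan₁* c-commands the pronoun within its binding domain → coindexation would violate Principle B.
*Ivan₂*: the pronoun c-commands this R-expression → coindexation would violate Principle C on *Ivan₂*.
*Hamid₃*: the pronoun c-commands this R-expression → coindexation would violate Principle C on *Hamid₃*.
*Hugo₄*: the pronoun c-commands this R-expression → coindexation would violate Principle C on *Hugo₄*.
*Pavel₅* and the pronoun do not c-command one another → neither Principle B nor Principle C is at stake; coindexation permitted.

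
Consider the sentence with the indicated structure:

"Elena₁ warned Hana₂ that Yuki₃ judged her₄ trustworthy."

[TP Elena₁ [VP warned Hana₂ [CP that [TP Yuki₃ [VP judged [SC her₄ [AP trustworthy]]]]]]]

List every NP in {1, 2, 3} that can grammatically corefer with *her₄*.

{1, 2}

*her* is a pronoun, so Principle B applies: it must be free in its binding domain.
Binding domain of *her₄*: the embedded TP, whose subject is Yuki₃.
*Elena₁* c-commands the pronoun but from outside its binding domain, and is not c-commanded by it → coindexation permitted.
*Hana₂* c-commands the pronoun but from outside its binding domain, and is not c-commanded by it → coindexation permitted.
*Yuki₃* c-commands the pronoun within its binding domain → coindexation would violate Principle B.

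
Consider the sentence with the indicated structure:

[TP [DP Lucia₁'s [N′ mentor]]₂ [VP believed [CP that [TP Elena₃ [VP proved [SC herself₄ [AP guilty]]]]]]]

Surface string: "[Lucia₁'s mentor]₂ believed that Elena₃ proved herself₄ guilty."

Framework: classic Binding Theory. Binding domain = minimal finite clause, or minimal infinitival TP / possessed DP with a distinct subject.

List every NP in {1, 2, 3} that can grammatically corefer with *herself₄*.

{3}

*herself* is an anaphor, so Principle A applies: it must be bound in its binding domain.
Binding domain of *herself₄*: the embedded TP, whose subject is Elena₃.
*Lucia₁* does not c-command the anaphor → cannot bind it.
*[Lucia₁'s mentor]₂* c-commands the anaphor but is outside its binding domain → cannot satisfy Principle A.
*Elena₃* c-commands the anaphor within its binding domain → licit binder.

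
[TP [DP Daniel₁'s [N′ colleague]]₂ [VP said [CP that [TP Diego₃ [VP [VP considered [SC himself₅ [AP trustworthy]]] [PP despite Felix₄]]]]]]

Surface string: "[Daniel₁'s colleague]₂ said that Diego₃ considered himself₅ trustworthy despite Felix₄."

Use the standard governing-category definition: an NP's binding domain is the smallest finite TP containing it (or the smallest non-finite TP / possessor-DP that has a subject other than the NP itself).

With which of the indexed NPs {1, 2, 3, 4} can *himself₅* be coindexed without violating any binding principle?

{3}

*himself* is an anaphor, so Principle A applies: it must be bound in its binding domain.
Binding domain of *himself₅*: the embedded TP, whose subject is Diego₃.
*Daniel₁* does not c-command the anaphor → cannot bind it.
*[Daniel₁'s colleague]₂* c-commands the anaphor but is outside its binding domain → cannot satisfy Principle A.
*Diego₃* c-commands the anaphor within its binding domain → licit binder.
*Felix₄* does not c-command the anaphor → cannot bind it.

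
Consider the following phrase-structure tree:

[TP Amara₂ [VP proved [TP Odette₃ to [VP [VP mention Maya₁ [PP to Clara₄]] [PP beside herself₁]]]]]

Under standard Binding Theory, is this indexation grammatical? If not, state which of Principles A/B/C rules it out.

The two coindexed NPs are *Maya₁* and *herself₁*.
*herself₁* is an anaphor. Principle A requires it to be bound within its binding domain — the embedded TP, whose subject is Odette₃.
Within that domain it is c-commanded by *Odette₃*, which does not share its index.
*Maya₁* does not c-command the anaphor at all.
The anaphor is unbound in its domain → Principle A violation.

Principle A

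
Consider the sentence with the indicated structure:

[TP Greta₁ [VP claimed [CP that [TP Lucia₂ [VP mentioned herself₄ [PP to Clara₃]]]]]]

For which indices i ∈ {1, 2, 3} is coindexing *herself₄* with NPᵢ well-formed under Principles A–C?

{2}

*herself* is an anaphor, so Principle A applies: it must be bound in its binding domain.
Binding domain of *herself₄*: the embedded TP, whose subject is Lucia₂.
*Greta₁* c-commands the anaphor but is outside its binding domain → cannot satisfy Principle A.
*Lucia₂* c-commands the anaphor within its binding domain → licit binder.
*Clara₃* does not c-command the anaphor → cannot bind it.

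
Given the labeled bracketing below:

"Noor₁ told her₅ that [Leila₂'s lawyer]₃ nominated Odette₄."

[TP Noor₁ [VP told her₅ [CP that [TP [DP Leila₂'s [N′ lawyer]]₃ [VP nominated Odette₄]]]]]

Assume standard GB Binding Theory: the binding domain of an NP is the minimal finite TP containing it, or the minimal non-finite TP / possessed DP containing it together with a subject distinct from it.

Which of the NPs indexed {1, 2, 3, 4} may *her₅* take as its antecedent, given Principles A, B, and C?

none

*her* is a pronoun, so Principle B applies: it must be free in its binding domain.
Binding domain of *her₅*: the matrix TP, whose subject is Noor₁.
*Noor₁* c-commands the pronoun within its binding domain → coindexation would violate Principle B.
*Leila₂*: the pronoun c-commands this R-expression → coindexation would violate Principle C on *Leila₂*.
*[Leila₂'s lawyer]₃*: the pronoun c-commands this R-expression → coindexation would violate Principle C on *[Leila₂'s lawyer]₃*.
*Odette₄*: the pronoun c-commands this R-expression → coindexation would violate Principle C on *Odette₄*.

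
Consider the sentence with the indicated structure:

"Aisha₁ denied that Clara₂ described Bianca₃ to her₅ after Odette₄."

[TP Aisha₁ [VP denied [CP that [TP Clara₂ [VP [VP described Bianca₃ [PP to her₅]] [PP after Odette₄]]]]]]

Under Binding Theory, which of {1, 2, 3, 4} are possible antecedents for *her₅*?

*her* is a pronoun, so Principle B applies: it must be free in its binding domain.
Binding domain of *her₅*: the embedded TP, whose subject is Clara₂.
*Aisha₁* c-commands the pronoun but from outside its binding domain, and is not c-commanded by it → coindexation permitted.
*Clara₂* c-commands the pronoun within its binding domain → coindexation would violate Principle B.
*Bianca₃* c-commands the pronoun within its binding domain → coindexation would violate Principle B.
*Odette₄* and the pronoun do not c-command one another → neither Principle B nor Principle C is at stake; coindexation permitted.

{1, 4}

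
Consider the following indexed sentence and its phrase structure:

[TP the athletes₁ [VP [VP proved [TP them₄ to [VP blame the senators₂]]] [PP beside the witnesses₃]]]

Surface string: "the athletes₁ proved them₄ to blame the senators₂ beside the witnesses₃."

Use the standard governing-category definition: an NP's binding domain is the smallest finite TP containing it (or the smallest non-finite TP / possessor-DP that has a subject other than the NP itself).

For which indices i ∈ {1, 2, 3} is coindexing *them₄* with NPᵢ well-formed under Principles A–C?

{3}

*them* is a pronoun, so Principle B applies: it must be free in its binding domain.
Binding domain of *them₄*: the matrix TP, whose subject is the athletes₁.
*the athletes₁* c-commands the pronoun within its binding domain → coindexation would violate Principle B.
*the senators₂*: the pronoun c-commands this R-expression → coindexation would violate Principle C on *the senators₂*.
*the witnesses₃* and the pronoun do not c-command one another → neither Principle B nor Principle C is at stake; coindexation permitted.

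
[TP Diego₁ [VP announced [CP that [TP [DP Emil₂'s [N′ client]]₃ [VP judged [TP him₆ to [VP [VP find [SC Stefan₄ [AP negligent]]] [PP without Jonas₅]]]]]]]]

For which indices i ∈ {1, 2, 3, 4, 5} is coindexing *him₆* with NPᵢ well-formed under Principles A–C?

*him* is a pronoun, so Principle B applies: it must be free in its binding domain.
Binding domain of *him₆*: the embedded TP, whose subject is [Emil₂'s client]₃.
*Diego₁* c-commands the pronoun but from outside its binding domain, and is not c-commanded by it → coindexation permitted.
*Emil₂* and the pronoun do not c-command one another → neither Principle B nor Principle C is at stake; coindexation permitted.
*[Emil₂'s client]₃* c-commands the pronoun within its binding domain → coindexation would violate Principle B.
*Stefan₄*: the pronoun c-commands this R-expression → coindexation would violate Principle C on *Stefan₄*.
*Jonas₅*: the pronoun c-commands this R-expression → coindexation would violate Principle C on *Jonas₅*.

{1, 2}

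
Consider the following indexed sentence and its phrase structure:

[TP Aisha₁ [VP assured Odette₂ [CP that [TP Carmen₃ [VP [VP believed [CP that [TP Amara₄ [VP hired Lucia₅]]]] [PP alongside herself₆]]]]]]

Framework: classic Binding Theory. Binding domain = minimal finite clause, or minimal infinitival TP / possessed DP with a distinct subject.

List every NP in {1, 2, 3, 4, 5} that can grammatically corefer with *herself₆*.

*herself* is an anaphor, so Principle A applies: it must be bound in its binding domain.
Binding domain of *herself₆*: the embedded TP, whose subject is Carmen₃.
*Aisha₁* c-commands the anaphor but is outside its binding domain → cannot satisfy Principle A.
*Odette₂* c-commands the anaphor but is outside its binding domain → cannot satisfy Principle A.
*Carmen₃* c-commands the anaphor within its binding domain → licit binder.
*Amara₄* does not c-command the anaphor → cannot bind it.
*Lucia₅* does not c-command the anaphor → cannot bind it.

{3}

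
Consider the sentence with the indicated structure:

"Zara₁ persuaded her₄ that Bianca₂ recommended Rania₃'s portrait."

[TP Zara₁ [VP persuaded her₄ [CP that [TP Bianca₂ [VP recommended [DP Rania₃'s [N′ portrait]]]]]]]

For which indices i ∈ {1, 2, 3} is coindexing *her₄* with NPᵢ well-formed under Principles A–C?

*her* is a pronoun, so Principle B applies: it must be free in its binding domain.
Binding domain of *her₄*: the matrix TP, whose subject is Zara₁.
*Zara₁* c-commands the pronoun within its binding domain → coindexation would violate Principle B.
*Bianca₂*: the pronoun c-commands this R-expression → coindexation would violate Principle C on *Bianca₂*.
*Rania₃*: the pronoun c-commands this R-expression → coindexation would violate Principle C on *Rania₃*.

none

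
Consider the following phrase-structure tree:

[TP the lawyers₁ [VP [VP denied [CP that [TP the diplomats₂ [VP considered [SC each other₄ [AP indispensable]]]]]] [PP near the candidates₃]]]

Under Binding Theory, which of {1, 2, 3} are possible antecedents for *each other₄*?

{2}

*each other* is an anaphor, so Principle A applies: it must be bound in its binding domain.
Binding domain of *each other₄*: the embedded TP, whose subject is the diplomats₂.
*the lawyers₁* c-commands the anaphor but is outside its binding domain → cannot satisfy Principle A.
*the diplomats₂* c-commands the anaphor within its binding domain → licit binder.
*the candidates₃* does not c-command the anaphor → cannot bind it.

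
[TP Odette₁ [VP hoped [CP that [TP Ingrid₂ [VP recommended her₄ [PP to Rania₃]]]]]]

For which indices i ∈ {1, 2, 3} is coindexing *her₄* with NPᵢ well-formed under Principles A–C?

*her* is a pronoun, so Principle B applies: it must be free in its binding domain.
Binding domain of *her₄*: the embedded TP, whose subject is Ingrid₂.
*Odette₁* c-commands the pronoun but from outside its binding domain, and is not c-commanded by it → coindexation permitted.
*Ingrid₂* c-commands the pronoun within its binding domain → coindexation would violate Principle B.
*Rania₃*: the pronoun c-commands this R-expression → coindexation would violate Principle C on *Rania₃*.

{1}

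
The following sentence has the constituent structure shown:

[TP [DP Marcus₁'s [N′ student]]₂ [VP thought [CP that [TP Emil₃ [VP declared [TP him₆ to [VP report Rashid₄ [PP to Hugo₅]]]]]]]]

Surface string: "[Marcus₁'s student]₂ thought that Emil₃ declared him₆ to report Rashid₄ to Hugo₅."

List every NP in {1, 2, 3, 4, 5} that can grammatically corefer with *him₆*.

*him* is a pronoun, so Principle B applies: it must be free in its binding domain.
Binding domain of *him₆*: the embedded TP, whose subject is Emil₃.
*Marcus₁* and the pronoun do not c-command one another → neither Principle B nor Principle C is at stake; coindexation permitted.
*[Marcus₁'s student]₂* c-commands the pronoun but from outside its binding domain, and is not c-commanded by it → coindexation permitted.
*Emil₃* c-commands the pronoun within its binding domain → coindexation would violate Principle B.
*Rashid₄*: the pronoun c-commands this R-expression → coindexation would violate Principle C on *Rashid₄*.
*Hugo₅*: the pronoun c-commands this R-expression → coindexation would violate Principle C on *Hugo₅*.

{1, 2}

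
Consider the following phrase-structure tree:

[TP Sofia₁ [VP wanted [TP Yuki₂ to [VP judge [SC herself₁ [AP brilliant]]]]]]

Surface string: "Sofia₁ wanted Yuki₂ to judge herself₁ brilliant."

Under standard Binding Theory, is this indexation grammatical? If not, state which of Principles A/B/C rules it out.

The two coindexed NPs are *Sofia₁* and *herself₁*.
*herself₁* is an anaphor. Principle A requires it to be bound within its binding domain — the embedded TP, whose subject is Yuki₂.
Within that domain it is c-commanded by *Yuki₂*, which does not share its index.
*Sofia₁* does c-command the anaphor, but from outside its binding domain.
The anaphor is unbound in its domain → Principle A violation.

Principle A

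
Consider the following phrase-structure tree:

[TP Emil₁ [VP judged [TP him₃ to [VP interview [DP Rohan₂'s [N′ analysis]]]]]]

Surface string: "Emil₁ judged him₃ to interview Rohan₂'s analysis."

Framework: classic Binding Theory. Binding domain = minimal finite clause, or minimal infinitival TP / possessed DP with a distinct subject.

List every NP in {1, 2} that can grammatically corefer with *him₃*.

none

*him* is a pronoun, so Principle B applies: it must be free in its binding domain.
Binding domain of *him₃*: the matrix TP, whose subject is Emil₁.
*Emil₁* c-commands the pronoun within its binding domain → coindexation would violate Principle B.
*Rohan₂*: the pronoun c-commands this R-expression → coindexation would violate Principle C on *Rohan₂*.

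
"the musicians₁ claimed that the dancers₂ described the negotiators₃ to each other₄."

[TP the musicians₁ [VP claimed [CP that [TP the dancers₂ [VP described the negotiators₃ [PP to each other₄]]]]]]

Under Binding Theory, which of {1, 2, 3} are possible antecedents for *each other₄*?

*each other* is an anaphor, so Principle A applies: it must be bound in its binding domain.
Binding domain of *each other₄*: the embedded TP, whose subject is the dancers₂.
*the musicians₁* c-commands the anaphor but is outside its binding domain → cannot satisfy Principle A.
*the dancers₂* c-commands the anaphor within its binding domain → licit binder.
*the negotiators₃* c-commands the anaphor within its binding domain → licit binder.

{2, 3}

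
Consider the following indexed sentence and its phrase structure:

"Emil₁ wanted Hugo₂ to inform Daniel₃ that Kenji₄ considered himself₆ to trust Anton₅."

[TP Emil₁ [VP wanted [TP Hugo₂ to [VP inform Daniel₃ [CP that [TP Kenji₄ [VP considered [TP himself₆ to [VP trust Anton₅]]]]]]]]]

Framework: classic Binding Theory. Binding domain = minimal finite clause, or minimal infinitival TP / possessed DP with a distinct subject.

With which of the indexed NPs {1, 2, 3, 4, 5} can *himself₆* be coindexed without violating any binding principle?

{4}

*himself* is an anaphor, so Principle A applies: it must be bound in its binding domain.
Binding domain of *himself₆*: the embedded TP, whose subject is Kenji₄.
*Emil₁* c-commands the anaphor but is outside its binding domain → cannot satisfy Principle A.
*Hugo₂* c-commands the anaphor but is outside its binding domain → cannot satisfy Principle A.
*Daniel₃* c-commands the anaphor but is outside its binding domain → cannot satisfy Principle A.
*Kenji₄* c-commands the anaphor within its binding domain → licit binder.
*Anton₅* does not c-command the anaphor → cannot bind it.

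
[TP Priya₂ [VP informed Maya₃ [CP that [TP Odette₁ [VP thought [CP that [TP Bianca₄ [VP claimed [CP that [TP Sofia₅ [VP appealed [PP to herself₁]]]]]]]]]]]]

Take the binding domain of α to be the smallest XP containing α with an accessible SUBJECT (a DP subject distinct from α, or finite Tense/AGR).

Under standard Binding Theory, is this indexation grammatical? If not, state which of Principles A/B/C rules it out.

Principle A

The two coindexed NPs are *Odette₁* and *herself₁*.
*herself₁* is an anaphor. Principle A requires it to be bound within its binding domain — the embedded TP, whose subject is Sofia₅.
Within that domain it is c-commanded by *Sofia₅*, which does not share its index.
*Odette₁* does c-command the anaphor, but from outside its binding domain.
The anaphor is unbound in its domain → Principle A violation.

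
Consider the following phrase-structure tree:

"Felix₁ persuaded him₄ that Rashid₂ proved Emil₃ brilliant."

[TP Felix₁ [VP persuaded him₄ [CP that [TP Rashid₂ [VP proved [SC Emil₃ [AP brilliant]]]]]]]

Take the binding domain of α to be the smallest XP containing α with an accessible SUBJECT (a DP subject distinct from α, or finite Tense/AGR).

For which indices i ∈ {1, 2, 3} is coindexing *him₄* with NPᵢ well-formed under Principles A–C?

*him* is a pronoun, so Principle B applies: it must be free in its binding domain.
Binding domain of *him₄*: the matrix TP, whose subject is Felix₁.
*Felix₁* c-commands the pronoun within its binding domain → coindexation would violate Principle B.
*Rashid₂*: the pronoun c-commands this R-expression → coindexation would violate Principle C on *Rashid₂*.
*Emil₃*: the pronoun c-commands this R-expression → coindexation would violate Principle C on *Emil₃*.

none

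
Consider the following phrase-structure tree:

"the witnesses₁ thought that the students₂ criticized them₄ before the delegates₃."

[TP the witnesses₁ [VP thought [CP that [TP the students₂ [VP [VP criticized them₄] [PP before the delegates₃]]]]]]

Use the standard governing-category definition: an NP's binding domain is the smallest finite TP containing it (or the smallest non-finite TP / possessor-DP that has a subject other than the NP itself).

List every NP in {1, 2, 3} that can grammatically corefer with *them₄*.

*them* is a pronoun, so Principle B applies: it must be free in its binding domain.
Binding domain of *them₄*: the embedded TP, whose subject is the students₂.
*the witnesses₁* c-commands the pronoun but from outside its binding domain, and is not c-commanded by it → coindexation permitted.
*the students₂* c-commands the pronoun within its binding domain → coindexation would violate Principle B.
*the delegates₃* and the pronoun do not c-command one another → neither Principle B nor Principle C is at stake; coindexation permitted.

{1, 3}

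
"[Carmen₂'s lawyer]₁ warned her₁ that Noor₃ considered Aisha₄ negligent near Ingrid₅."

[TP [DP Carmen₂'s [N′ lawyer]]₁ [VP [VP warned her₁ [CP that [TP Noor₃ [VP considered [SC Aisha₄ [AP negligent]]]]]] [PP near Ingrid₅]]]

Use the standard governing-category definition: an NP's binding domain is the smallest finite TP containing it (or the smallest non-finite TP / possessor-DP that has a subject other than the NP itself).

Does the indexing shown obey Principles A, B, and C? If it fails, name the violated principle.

The two coindexed NPs are *[Carmen₂'s lawyer]₁* and *her₁*.
*her₁* is a pronoun. Its binding domain is the matrix TP, whose subject is [Carmen₂'s lawyer]₁.
*[Carmen₂'s lawyer]₁* c-commands it within that domain and carries the same index.
The pronoun is locally bound → Principle B violation.

Principle B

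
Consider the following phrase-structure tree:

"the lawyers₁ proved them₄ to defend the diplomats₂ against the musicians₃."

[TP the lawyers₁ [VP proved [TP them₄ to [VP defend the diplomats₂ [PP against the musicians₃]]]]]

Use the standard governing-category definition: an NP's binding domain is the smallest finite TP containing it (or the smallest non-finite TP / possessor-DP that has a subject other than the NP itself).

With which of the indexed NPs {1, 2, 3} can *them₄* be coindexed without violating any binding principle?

*them* is a pronoun, so Principle B applies: it must be free in its binding domain.
Binding domain of *them₄*: the matrix TP, whose subject is the lawyers₁.
*the lawyers₁* c-commands the pronoun within its binding domain → coindexation would violate Principle B.
*the diplomats₂*: the pronoun c-commands this R-expression → coindexation would violate Principle C on *the diplomats₂*.
*the musicians₃*: the pronoun c-commands this R-expression → coindexation would violate Principle C on *the musicians₃*.

none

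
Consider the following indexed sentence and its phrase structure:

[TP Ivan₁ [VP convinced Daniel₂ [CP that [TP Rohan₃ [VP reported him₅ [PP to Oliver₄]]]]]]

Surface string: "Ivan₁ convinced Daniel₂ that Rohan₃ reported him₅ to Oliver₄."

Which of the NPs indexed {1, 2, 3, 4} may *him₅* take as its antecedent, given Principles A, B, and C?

*him* is a pronoun, so Principle B applies: it must be free in its binding domain.
Binding domain of *him₅*: the embedded TP, whose subject is Rohan₃.
*Ivan₁* c-commands the pronoun but from outside its binding domain, and is not c-commanded by it → coindexation permitted.
*Daniel₂* c-commands the pronoun but from outside its binding domain, and is not c-commanded by it → coindexation permitted.
*Rohan₃* c-commands the pronoun within its binding domain → coindexation would violate Principle B.
*Oliver₄*: the pronoun c-commands this R-expression → coindexation would violate Principle C on *Oliver₄*.

{1, 2}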